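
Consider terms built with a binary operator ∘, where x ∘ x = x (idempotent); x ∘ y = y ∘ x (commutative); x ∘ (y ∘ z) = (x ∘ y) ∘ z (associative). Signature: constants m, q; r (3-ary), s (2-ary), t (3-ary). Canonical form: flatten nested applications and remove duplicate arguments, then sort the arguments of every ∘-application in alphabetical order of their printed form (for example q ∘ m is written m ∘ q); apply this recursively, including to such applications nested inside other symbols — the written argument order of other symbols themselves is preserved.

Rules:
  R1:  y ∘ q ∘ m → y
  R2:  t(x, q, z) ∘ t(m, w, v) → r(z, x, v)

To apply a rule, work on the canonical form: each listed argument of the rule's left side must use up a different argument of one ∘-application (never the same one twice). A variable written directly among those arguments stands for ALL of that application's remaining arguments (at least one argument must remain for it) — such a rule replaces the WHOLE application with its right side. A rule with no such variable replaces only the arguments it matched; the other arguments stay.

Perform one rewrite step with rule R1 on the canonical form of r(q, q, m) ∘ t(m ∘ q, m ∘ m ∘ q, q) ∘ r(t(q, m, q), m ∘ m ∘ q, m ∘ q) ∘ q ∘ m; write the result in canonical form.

Canonical form:  m ∘ q ∘ r(q, q, m) ∘ r(t(q, m, q), m ∘ q, m ∘ q) ∘ t(m ∘ q, m ∘ q, q)
Apply R1:  consuming m, q;  y := r(q, q, m) ∘ r(t(q, m, q), m ∘ q, m ∘ q) ∘ t(m ∘ q, m ∘ q, q)
The extension variable absorbs all remaining arguments, so the whole application is rewritten.
New term:  r(q, q, m) ∘ r(t(q, m, q), m ∘ q, m ∘ q) ∘ t(m ∘ q, m ∘ q, q)

Answer: r(q, q, m) ∘ r(t(q, m, q), m ∘ q, m ∘ q) ∘ t(m ∘ q, m ∘ q, q)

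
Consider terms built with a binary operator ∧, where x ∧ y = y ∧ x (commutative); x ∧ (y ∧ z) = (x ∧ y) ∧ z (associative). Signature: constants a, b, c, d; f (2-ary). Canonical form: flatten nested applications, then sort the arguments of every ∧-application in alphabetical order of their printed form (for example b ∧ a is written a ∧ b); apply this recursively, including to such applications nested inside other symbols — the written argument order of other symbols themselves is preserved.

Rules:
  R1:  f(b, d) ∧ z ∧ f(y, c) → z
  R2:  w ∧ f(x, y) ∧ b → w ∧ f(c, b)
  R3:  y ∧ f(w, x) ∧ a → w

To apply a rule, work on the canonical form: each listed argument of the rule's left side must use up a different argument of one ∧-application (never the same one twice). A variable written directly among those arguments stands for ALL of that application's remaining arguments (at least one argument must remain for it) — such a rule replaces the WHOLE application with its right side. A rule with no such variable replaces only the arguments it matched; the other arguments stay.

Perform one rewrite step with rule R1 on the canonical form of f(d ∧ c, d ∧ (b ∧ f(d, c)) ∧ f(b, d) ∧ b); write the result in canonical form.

Canonical form:  f(c ∧ d, b ∧ b ∧ d ∧ f(b, d) ∧ f(d, c))
R1 matches:  uses f(b, d), f(d, c);  y := d, z := b ∧ b ∧ d
The variable takes the whole remainder — replace the entire application.
Result:  f(c ∧ d, b ∧ b ∧ d)

Answer: f(c ∧ d, b ∧ b ∧ d)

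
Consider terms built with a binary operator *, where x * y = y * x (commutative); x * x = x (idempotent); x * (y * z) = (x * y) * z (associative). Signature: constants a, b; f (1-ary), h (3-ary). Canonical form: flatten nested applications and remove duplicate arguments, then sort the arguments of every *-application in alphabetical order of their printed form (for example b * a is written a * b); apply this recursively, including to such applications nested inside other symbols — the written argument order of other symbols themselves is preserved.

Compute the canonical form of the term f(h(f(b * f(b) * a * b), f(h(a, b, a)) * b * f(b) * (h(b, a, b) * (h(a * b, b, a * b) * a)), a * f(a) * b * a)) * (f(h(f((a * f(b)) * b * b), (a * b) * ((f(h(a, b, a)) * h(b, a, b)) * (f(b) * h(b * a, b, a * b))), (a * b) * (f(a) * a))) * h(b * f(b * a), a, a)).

Merge nested applications:  f(h(f(b * f(b) * a * b), f(h(a, b, a)) * b * f(b) * (h(b, a, b) * (h(a * b, b, a * b) * a)), a * f(a) * b * a)) * f(h(f((a * f(b)) * b * b), (a * b) * ((f(h(a, b, a)) * h(b, a, b)) * (f(b) * h(b * a, b, a * b))), (a * b) * (f(a) * a))) * h(b * f(b * a), a, a)
Canonicalize subterm:  f(h(f(b * f(b) * a * b), f(h(a, b, a)) * b * f(b) * (h(b, a, b) * (h(a * b, b, a * b) * a)), a * f(a) * b * a))  →  f(h(f(a * b * f(b)), a * b * f(b) * f(h(a, b, a)) * h(a * b, b, a * b) * h(b, a, b), a * b * f(a)))
Inside:  f(h(f((a * f(b)) * b * b), (a * b) * ((f(h(a, b, a)) * h(b, a, b)) * (f(b) * h(b * a, b, a * b))), (a * b) * (f(a) * a)))  →  f(h(f(a * b * f(b)), a * b * f(b) * f(h(a, b, a)) * h(a * b, b, a * b) * h(b, a, b), a * b * f(a)))
Canonicalize subterm:  h(b * f(b * a), a, a)  →  h(b * f(a * b), a, a)
Drop duplicates:  drop duplicate f(h(f(a * b * f(b)), a * b * f(b) * f(h(a, b, a)) * h(a * b, b, a * b) * h(b, a, b), a * b * f(a)))
Order the arguments:  f(h(f(a * b * f(b)), a * b * f(b) * f(h(a, b, a)) * h(a * b, b, a * b) * h(b, a, b), a * b * f(a))) * h(b * f(a * b), a, a)

Answer: f(h(f(a * b * f(b)), a * b * f(b) * f(h(a, b, a)) * h(a * b, b, a * b) * h(b, a, b), a * b * f(a))) * h(b * f(a * b), a, a)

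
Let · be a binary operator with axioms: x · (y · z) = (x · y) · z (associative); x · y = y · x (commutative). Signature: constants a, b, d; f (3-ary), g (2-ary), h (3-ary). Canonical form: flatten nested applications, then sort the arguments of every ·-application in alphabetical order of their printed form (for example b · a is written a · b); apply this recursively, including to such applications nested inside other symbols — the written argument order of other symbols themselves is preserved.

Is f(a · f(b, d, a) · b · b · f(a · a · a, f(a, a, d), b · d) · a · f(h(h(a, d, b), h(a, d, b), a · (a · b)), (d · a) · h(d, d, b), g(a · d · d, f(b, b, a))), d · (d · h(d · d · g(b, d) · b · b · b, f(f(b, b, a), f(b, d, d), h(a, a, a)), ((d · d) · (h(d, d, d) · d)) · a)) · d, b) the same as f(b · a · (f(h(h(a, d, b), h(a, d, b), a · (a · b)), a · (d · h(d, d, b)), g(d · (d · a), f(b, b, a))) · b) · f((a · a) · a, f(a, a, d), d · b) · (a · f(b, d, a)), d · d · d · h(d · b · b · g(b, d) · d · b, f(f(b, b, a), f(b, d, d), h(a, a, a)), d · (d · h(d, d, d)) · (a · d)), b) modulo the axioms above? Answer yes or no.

Left:  f(a · f(b, d, a) · b · b · f(a · a · a, f(a, a, d), b · d) · a · f(h(h(a, d, b), h(a, d, b), a · (a · b)), (d · a) · h(d, d, b), g(a · d · d, f(b, b, a))), d · (d · h(d · d · g(b, d) · b · b · b, f(f(b, b, a), f(b, d, d), h(a, a, a)), ((d · d) · (h(d, d, d) · d)) · a)) · d, b)
  Work inside:  a · f(b, d, a) · b · b · f(a · a · a, f(a, a, d), b · d) · a · f(h(h(a, d, b), h(a, d, b), a · (a · b)), (d · a) · h(d, d, b), g(a · d · d, f(b, b, a)))
  Canonicalize subterm:  f(h(h(a, d, b), h(a, d, b), a · (a · b)), (d · a) · h(d, d, b), g(a · d · d, f(b, b, a)))  →  f(h(h(a, d, b), h(a, d, b), a · a · b), a · d · h(d, d, b), g(a · d · d, f(b, b, a)))
  Sort:  a · a · b · b · f(a · a · a, f(a, a, d), b · d) · f(b, d, a) · f(h(h(a, d, b), h(a, d, b), a · a · b), a · d · h(d, d, b), g(a · d · d, f(b, b, a)))
  Put back:  f(a · a · b · b · f(a · a · a, f(a, a, d), b · d) · f(b, d, a) · f(h(h(a, d, b), h(a, d, b), a · a · b), a · d · h(d, d, b), g(a · d · d, f(b, b, a))), d · d · d · h(b · b · b · d · d · g(b, d), f(f(b, b, a), f(b, d, d), h(a, a, a)), a · d · d · d · h(d, d, d)), b)
Right:  f(b · a · (f(h(h(a, d, b), h(a, d, b), a · (a · b)), a · (d · h(d, d, b)), g(d · (d · a), f(b, b, a))) · b) · f((a · a) · a, f(a, a, d), d · b) · (a · f(b, d, a)), d · d · d · h(d · b · b · g(b, d) · d · b, f(f(b, b, a), f(b, d, d), h(a, a, a)), d · (d · h(d, d, d)) · (a · d)), b)
  Focus inside:  b · a · (f(h(h(a, d, b), h(a, d, b), a · (a · b)), a · (d · h(d, d, b)), g(d · (d · a), f(b, b, a))) · b) · f((a · a) · a, f(a, a, d), d · b) · (a · f(b, d, a))
  Flatten:  b · a · f(h(h(a, d, b), h(a, d, b), a · (a · b)), a · (d · h(d, d, b)), g(d · (d · a), f(b, b, a))) · b · f((a · a) · a, f(a, a, d), d · b) · a · f(b, d, a)
  Simplify inside:  f(h(h(a, d, b), h(a, d, b), a · (a · b)), a · (d · h(d, d, b)), g(d · (d · a), f(b, b, a)))  →  f(h(h(a, d, b), h(a, d, b), a · a · b), a · d · h(d, d, b), g(a · d · d, f(b, b, a)))
  Canonicalize subterm:  f((a · a) · a, f(a, a, d), d · b)  →  f(a · a · a, f(a, a, d), b · d)
  Order the arguments:  a · a · b · b · f(a · a · a, f(a, a, d), b · d) · f(b, d, a) · f(h(h(a, d, b), h(a, d, b), a · a · b), a · d · h(d, d, b), g(a · d · d, f(b, b, a)))
  Put back:  f(a · a · b · b · f(a · a · a, f(a, a, d), b · d) · f(b, d, a) · f(h(h(a, d, b), h(a, d, b), a · a · b), a · d · h(d, d, b), g(a · d · d, f(b, b, a))), d · d · d · h(b · b · b · d · d · g(b, d), f(f(b, b, a), f(b, d, d), h(a, a, a)), a · d · d · d · h(d, d, d)), b)

Answer: yes — both canonical forms are f(a · a · b · b · f(a · a · a, f(a, a, d), b · d) · f(b, d, a) · f(h(h(a, d, b), h(a, d, b), a · a · b), a · d · h(d, d, b), g(a · d · d, f(b, b, a))), d · d · d · h(b · b · b · d · d · g(b, d), f(f(b, b, a), f(b, d, d), h(a, a, a)), a · d · d · d · h(d, d, d)), b)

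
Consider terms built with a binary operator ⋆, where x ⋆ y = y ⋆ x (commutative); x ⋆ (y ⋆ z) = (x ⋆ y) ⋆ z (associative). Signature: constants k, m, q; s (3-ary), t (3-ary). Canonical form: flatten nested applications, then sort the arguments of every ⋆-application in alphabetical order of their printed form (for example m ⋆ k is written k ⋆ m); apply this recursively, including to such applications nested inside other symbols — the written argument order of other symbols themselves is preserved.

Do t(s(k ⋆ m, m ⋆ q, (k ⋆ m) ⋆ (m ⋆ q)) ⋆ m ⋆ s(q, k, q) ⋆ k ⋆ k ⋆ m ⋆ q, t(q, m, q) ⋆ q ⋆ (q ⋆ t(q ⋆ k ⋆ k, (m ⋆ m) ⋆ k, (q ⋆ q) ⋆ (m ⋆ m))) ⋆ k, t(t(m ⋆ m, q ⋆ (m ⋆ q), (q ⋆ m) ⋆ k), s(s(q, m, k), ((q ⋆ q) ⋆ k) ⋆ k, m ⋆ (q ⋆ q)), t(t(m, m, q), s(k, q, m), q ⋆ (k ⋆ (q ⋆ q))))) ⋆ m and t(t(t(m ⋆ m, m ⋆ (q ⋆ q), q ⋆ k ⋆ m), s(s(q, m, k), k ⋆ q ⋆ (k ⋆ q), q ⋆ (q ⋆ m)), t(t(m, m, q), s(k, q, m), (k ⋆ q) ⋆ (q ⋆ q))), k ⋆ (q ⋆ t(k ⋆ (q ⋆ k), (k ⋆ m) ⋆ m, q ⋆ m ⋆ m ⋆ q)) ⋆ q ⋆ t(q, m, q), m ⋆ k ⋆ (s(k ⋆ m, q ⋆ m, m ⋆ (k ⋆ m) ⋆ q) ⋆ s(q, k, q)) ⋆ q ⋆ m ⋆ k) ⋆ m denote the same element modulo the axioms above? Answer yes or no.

Answer: no — m ⋆ t(k ⋆ k ⋆ m ⋆ m ⋆ q ⋆ s(k ⋆ m, m ⋆ q, k ⋆ m ⋆ m ⋆ q) ⋆ s(q, k, q), k ⋆ q ⋆ q ⋆ t(k ⋆ k ⋆ q, k ⋆ m ⋆ m, m ⋆ m ⋆ q ⋆ q) ⋆ t(q, m, q), t(t(m ⋆ m, m ⋆ q ⋆ q, k ⋆ m ⋆ q), s(s(q, m, k), k ⋆ k ⋆ q ⋆ q, m ⋆ q ⋆ q), t(t(m, m, q), s(k, q, m), k ⋆ q ⋆ q ⋆ q))) vs m ⋆ t(t(t(m ⋆ m, m ⋆ q ⋆ q, k ⋆ m ⋆ q), s(s(q, m, k), k ⋆ k ⋆ q ⋆ q, m ⋆ q ⋆ q), t(t(m, m, q), s(k, q, m), k ⋆ q ⋆ q ⋆ q)), k ⋆ q ⋆ q ⋆ t(k ⋆ k ⋆ q, k ⋆ m ⋆ m, m ⋆ m ⋆ q ⋆ q) ⋆ t(q, m, q), k ⋆ k ⋆ m ⋆ m ⋆ q ⋆ s(k ⋆ m, m ⋆ q, k ⋆ m ⋆ m ⋆ q) ⋆ s(q, k, q))

Derivation:
Left:  t(s(k ⋆ m, m ⋆ q, (k ⋆ m) ⋆ (m ⋆ q)) ⋆ m ⋆ s(q, k, q) ⋆ k ⋆ k ⋆ m ⋆ q, t(q, m, q) ⋆ q ⋆ (q ⋆ t(q ⋆ k ⋆ k, (m ⋆ m) ⋆ k, (q ⋆ q) ⋆ (m ⋆ m))) ⋆ k, t(t(m ⋆ m, q ⋆ (m ⋆ q), (q ⋆ m) ⋆ k), s(s(q, m, k), ((q ⋆ q) ⋆ k) ⋆ k, m ⋆ (q ⋆ q)), t(t(m, m, q), s(k, q, m), q ⋆ (k ⋆ (q ⋆ q))))) ⋆ m
  Simplify inside:  t(s(k ⋆ m, m ⋆ q, (k ⋆ m) ⋆ (m ⋆ q)) ⋆ m ⋆ s(q, k, q) ⋆ k ⋆ k ⋆ m ⋆ q, t(q, m, q) ⋆ q ⋆ (q ⋆ t(q ⋆ k ⋆ k, (m ⋆ m) ⋆ k, (q ⋆ q) ⋆ (m ⋆ m))) ⋆ k, t(t(m ⋆ m, q ⋆ (m ⋆ q), (q ⋆ m) ⋆ k), s(s(q, m, k), ((q ⋆ q) ⋆ k) ⋆ k, m ⋆ (q ⋆ q)), t(t(m, m, q), s(k, q, m), q ⋆ (k ⋆ (q ⋆ q)))))  →  t(k ⋆ k ⋆ m ⋆ m ⋆ q ⋆ s(k ⋆ m, m ⋆ q, k ⋆ m ⋆ m ⋆ q) ⋆ s(q, k, q), k ⋆ q ⋆ q ⋆ t(k ⋆ k ⋆ q, k ⋆ m ⋆ m, m ⋆ m ⋆ q ⋆ q) ⋆ t(q, m, q), t(t(m ⋆ m, m ⋆ q ⋆ q, k ⋆ m ⋆ q), s(s(q, m, k), k ⋆ k ⋆ q ⋆ q, m ⋆ q ⋆ q), t(t(m, m, q), s(k, q, m), k ⋆ q ⋆ q ⋆ q)))
  Sort:  m ⋆ t(k ⋆ k ⋆ m ⋆ m ⋆ q ⋆ s(k ⋆ m, m ⋆ q, k ⋆ m ⋆ m ⋆ q) ⋆ s(q, k, q), k ⋆ q ⋆ q ⋆ t(k ⋆ k ⋆ q, k ⋆ m ⋆ m, m ⋆ m ⋆ q ⋆ q) ⋆ t(q, m, q), t(t(m ⋆ m, m ⋆ q ⋆ q, k ⋆ m ⋆ q), s(s(q, m, k), k ⋆ k ⋆ q ⋆ q, m ⋆ q ⋆ q), t(t(m, m, q), s(k, q, m), k ⋆ q ⋆ q ⋆ q)))
Right:  t(t(t(m ⋆ m, m ⋆ (q ⋆ q), q ⋆ k ⋆ m), s(s(q, m, k), k ⋆ q ⋆ (k ⋆ q), q ⋆ (q ⋆ m)), t(t(m, m, q), s(k, q, m), (k ⋆ q) ⋆ (q ⋆ q))), k ⋆ (q ⋆ t(k ⋆ (q ⋆ k), (k ⋆ m) ⋆ m, q ⋆ m ⋆ m ⋆ q)) ⋆ q ⋆ t(q, m, q), m ⋆ k ⋆ (s(k ⋆ m, q ⋆ m, m ⋆ (k ⋆ m) ⋆ q) ⋆ s(q, k, q)) ⋆ q ⋆ m ⋆ k) ⋆ m
  Inside:  t(t(t(m ⋆ m, m ⋆ (q ⋆ q), q ⋆ k ⋆ m), s(s(q, m, k), k ⋆ q ⋆ (k ⋆ q), q ⋆ (q ⋆ m)), t(t(m, m, q), s(k, q, m), (k ⋆ q) ⋆ (q ⋆ q))), k ⋆ (q ⋆ t(k ⋆ (q ⋆ k), (k ⋆ m) ⋆ m, q ⋆ m ⋆ m ⋆ q)) ⋆ q ⋆ t(q, m, q), m ⋆ k ⋆ (s(k ⋆ m, q ⋆ m, m ⋆ (k ⋆ m) ⋆ q) ⋆ s(q, k, q)) ⋆ q ⋆ m ⋆ k)  →  t(t(t(m ⋆ m, m ⋆ q ⋆ q, k ⋆ m ⋆ q), s(s(q, m, k), k ⋆ k ⋆ q ⋆ q, m ⋆ q ⋆ q), t(t(m, m, q), s(k, q, m), k ⋆ q ⋆ q ⋆ q)), k ⋆ q ⋆ q ⋆ t(k ⋆ k ⋆ q, k ⋆ m ⋆ m, m ⋆ m ⋆ q ⋆ q) ⋆ t(q, m, q), k ⋆ k ⋆ m ⋆ m ⋆ q ⋆ s(k ⋆ m, m ⋆ q, k ⋆ m ⋆ m ⋆ q) ⋆ s(q, k, q))
  Sort:  m ⋆ t(t(t(m ⋆ m, m ⋆ q ⋆ q, k ⋆ m ⋆ q), s(s(q, m, k), k ⋆ k ⋆ q ⋆ q, m ⋆ q ⋆ q), t(t(m, m, q), s(k, q, m), k ⋆ q ⋆ q ⋆ q)), k ⋆ q ⋆ q ⋆ t(k ⋆ k ⋆ q, k ⋆ m ⋆ m, m ⋆ m ⋆ q ⋆ q) ⋆ t(q, m, q), k ⋆ k ⋆ m ⋆ m ⋆ q ⋆ s(k ⋆ m, m ⋆ q, k ⋆ m ⋆ m ⋆ q) ⋆ s(q, k, q))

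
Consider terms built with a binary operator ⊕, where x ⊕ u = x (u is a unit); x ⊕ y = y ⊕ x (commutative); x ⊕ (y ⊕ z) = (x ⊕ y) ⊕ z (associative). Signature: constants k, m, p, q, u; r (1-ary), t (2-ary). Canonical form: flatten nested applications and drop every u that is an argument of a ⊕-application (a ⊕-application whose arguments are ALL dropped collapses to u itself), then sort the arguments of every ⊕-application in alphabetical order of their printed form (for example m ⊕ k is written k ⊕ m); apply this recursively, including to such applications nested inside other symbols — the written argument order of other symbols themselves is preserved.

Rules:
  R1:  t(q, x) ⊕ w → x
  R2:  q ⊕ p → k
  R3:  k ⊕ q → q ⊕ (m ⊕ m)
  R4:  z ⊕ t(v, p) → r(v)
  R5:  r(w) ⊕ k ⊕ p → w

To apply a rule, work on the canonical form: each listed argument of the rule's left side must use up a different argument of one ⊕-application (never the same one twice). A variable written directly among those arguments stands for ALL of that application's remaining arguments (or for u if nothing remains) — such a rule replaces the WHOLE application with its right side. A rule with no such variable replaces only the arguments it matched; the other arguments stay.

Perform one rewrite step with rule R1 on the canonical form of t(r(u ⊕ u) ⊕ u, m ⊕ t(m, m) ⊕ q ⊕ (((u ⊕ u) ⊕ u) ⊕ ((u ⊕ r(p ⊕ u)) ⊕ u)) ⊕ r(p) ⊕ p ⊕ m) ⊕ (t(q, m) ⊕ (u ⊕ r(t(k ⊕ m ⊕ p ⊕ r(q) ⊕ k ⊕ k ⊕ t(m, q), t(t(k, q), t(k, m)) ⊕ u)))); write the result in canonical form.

Answer: m

Derivation:
Canonical form:  r(t(k ⊕ k ⊕ k ⊕ m ⊕ p ⊕ r(q) ⊕ t(m, q), t(t(k, q), t(k, m)))) ⊕ t(q, m) ⊕ t(r(u), m ⊕ m ⊕ p ⊕ q ⊕ r(p) ⊕ r(p) ⊕ t(m, m))
Apply R1:  consuming t(q, m);  w := r(t(k ⊕ k ⊕ k ⊕ m ⊕ p ⊕ r(q) ⊕ t(m, q), t(t(k, q), t(k, m)))) ⊕ t(r(u), m ⊕ m ⊕ p ⊕ q ⊕ r(p) ⊕ r(p) ⊕ t(m, m)), x := m
The extension variable absorbs all remaining arguments, so the whole application is rewritten.
New term:  m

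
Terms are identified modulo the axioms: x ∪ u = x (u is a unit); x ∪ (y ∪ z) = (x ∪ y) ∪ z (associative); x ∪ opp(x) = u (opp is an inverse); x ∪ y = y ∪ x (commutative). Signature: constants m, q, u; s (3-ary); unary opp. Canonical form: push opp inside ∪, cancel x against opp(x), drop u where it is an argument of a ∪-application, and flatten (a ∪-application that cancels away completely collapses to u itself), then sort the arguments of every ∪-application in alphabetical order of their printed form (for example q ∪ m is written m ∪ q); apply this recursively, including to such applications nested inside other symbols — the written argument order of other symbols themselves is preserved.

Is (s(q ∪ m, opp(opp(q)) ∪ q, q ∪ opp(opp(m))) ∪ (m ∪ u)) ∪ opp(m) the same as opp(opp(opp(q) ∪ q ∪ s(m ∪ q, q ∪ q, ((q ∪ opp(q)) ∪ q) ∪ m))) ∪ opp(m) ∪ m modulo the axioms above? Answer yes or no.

Answer: yes — both canonical forms are s(m ∪ q, q ∪ q, m ∪ q)

Derivation:
Left:  (s(q ∪ m, opp(opp(q)) ∪ q, q ∪ opp(opp(m))) ∪ (m ∪ u)) ∪ opp(m)
  Push opp inside:  distribute opp over ∪ and collapse double opp
  Cancel:  m cancels
  Combine occurrences:  s(m ∪ q, q ∪ q, m ∪ q)
Right:  opp(opp(opp(q) ∪ q ∪ s(m ∪ q, q ∪ q, ((q ∪ opp(q)) ∪ q) ∪ m))) ∪ opp(m) ∪ m
  Push opp inside:  distribute opp over ∪ and collapse double opp
  Cancel:  q cancels; m cancels
  Collect:  s(m ∪ q, q ∪ q, m ∪ q)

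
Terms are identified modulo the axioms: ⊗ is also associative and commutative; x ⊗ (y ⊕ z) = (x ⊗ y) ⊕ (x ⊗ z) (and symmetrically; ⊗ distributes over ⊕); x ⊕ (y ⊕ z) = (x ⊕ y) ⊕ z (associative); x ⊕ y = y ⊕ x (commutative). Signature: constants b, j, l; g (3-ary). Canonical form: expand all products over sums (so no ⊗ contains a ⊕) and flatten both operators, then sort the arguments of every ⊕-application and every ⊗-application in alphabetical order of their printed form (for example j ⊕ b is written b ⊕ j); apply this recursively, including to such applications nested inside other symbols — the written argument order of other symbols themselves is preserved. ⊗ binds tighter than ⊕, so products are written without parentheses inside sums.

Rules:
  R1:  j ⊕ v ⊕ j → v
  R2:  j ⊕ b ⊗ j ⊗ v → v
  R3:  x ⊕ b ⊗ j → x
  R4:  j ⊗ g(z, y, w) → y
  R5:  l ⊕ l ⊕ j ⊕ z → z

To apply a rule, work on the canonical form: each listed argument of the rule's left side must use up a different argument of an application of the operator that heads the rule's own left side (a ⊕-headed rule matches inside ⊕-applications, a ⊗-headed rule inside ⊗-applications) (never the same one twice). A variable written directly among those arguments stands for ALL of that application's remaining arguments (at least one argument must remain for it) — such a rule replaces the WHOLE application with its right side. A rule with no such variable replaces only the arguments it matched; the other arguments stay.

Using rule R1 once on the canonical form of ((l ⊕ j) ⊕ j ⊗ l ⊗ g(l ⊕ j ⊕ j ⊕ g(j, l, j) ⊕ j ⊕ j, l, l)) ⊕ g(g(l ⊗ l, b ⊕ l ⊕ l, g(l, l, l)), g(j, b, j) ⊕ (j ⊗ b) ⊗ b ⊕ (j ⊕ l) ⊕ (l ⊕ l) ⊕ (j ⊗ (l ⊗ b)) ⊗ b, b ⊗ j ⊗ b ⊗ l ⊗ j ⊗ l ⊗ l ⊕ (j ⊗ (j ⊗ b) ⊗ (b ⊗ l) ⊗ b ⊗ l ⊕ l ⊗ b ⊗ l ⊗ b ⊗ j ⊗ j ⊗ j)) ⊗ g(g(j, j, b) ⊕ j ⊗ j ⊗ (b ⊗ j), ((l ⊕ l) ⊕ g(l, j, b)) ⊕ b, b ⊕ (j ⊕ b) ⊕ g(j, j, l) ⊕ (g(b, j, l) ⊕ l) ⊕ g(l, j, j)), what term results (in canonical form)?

Canonical form:  g(b ⊗ j ⊗ j ⊗ j ⊕ g(j, j, b), b ⊕ g(l, j, b) ⊕ l ⊕ l, b ⊕ b ⊕ g(b, j, l) ⊕ g(j, j, l) ⊕ g(l, j, j) ⊕ j ⊕ l) ⊗ g(g(l ⊗ l, b ⊕ l ⊕ l, g(l, l, l)), b ⊗ b ⊗ j ⊕ b ⊗ b ⊗ j ⊗ l ⊕ g(j, b, j) ⊕ j ⊕ l ⊕ l ⊕ l, b ⊗ b ⊗ b ⊗ j ⊗ j ⊗ l ⊗ l ⊕ b ⊗ b ⊗ j ⊗ j ⊗ j ⊗ l ⊗ l ⊕ b ⊗ b ⊗ j ⊗ j ⊗ l ⊗ l ⊗ l) ⊕ g(g(j, l, j) ⊕ j ⊕ j ⊕ j ⊕ j ⊕ l, l, l) ⊗ j ⊗ l ⊕ j ⊕ l
Apply R1:  consuming j, j;  v := g(j, l, j) ⊕ j ⊕ j ⊕ l
The extension variable absorbs all remaining arguments, so the whole application is rewritten.
Giving:  g(b ⊗ j ⊗ j ⊗ j ⊕ g(j, j, b), b ⊕ g(l, j, b) ⊕ l ⊕ l, b ⊕ b ⊕ g(b, j, l) ⊕ g(j, j, l) ⊕ g(l, j, j) ⊕ j ⊕ l) ⊗ g(g(l ⊗ l, b ⊕ l ⊕ l, g(l, l, l)), b ⊗ b ⊗ j ⊕ b ⊗ b ⊗ j ⊗ l ⊕ g(j, b, j) ⊕ j ⊕ l ⊕ l ⊕ l, b ⊗ b ⊗ b ⊗ j ⊗ j ⊗ l ⊗ l ⊕ b ⊗ b ⊗ j ⊗ j ⊗ j ⊗ l ⊗ l ⊕ b ⊗ b ⊗ j ⊗ j ⊗ l ⊗ l ⊗ l) ⊕ g(g(j, l, j) ⊕ j ⊕ j ⊕ l, l, l) ⊗ j ⊗ l ⊕ j ⊕ l

Answer: g(b ⊗ j ⊗ j ⊗ j ⊕ g(j, j, b), b ⊕ g(l, j, b) ⊕ l ⊕ l, b ⊕ b ⊕ g(b, j, l) ⊕ g(j, j, l) ⊕ g(l, j, j) ⊕ j ⊕ l) ⊗ g(g(l ⊗ l, b ⊕ l ⊕ l, g(l, l, l)), b ⊗ b ⊗ j ⊕ b ⊗ b ⊗ j ⊗ l ⊕ g(j, b, j) ⊕ j ⊕ l ⊕ l ⊕ l, b ⊗ b ⊗ b ⊗ j ⊗ j ⊗ l ⊗ l ⊕ b ⊗ b ⊗ j ⊗ j ⊗ j ⊗ l ⊗ l ⊕ b ⊗ b ⊗ j ⊗ j ⊗ l ⊗ l ⊗ l) ⊕ g(g(j, l, j) ⊕ j ⊕ j ⊕ l, l, l) ⊗ j ⊗ l ⊕ j ⊕ l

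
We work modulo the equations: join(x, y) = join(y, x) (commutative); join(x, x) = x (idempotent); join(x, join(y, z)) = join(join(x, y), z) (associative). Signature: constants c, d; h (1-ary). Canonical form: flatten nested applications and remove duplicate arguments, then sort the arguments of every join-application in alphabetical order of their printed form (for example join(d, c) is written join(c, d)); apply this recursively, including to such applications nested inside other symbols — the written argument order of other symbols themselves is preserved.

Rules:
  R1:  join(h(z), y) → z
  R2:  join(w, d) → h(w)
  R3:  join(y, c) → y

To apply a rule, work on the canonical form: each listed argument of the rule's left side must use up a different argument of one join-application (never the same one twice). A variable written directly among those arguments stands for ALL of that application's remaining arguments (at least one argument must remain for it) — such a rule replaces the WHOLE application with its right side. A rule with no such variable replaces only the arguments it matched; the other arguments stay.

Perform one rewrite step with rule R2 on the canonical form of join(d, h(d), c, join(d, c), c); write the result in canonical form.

Answer: h(join(c, h(d)))

Derivation:
Canonical form:  join(c, d, h(d))
R2 matches:  uses d;  w := join(c, h(d))
The variable takes the whole remainder — replace the entire application.
Giving:  h(join(c, h(d)))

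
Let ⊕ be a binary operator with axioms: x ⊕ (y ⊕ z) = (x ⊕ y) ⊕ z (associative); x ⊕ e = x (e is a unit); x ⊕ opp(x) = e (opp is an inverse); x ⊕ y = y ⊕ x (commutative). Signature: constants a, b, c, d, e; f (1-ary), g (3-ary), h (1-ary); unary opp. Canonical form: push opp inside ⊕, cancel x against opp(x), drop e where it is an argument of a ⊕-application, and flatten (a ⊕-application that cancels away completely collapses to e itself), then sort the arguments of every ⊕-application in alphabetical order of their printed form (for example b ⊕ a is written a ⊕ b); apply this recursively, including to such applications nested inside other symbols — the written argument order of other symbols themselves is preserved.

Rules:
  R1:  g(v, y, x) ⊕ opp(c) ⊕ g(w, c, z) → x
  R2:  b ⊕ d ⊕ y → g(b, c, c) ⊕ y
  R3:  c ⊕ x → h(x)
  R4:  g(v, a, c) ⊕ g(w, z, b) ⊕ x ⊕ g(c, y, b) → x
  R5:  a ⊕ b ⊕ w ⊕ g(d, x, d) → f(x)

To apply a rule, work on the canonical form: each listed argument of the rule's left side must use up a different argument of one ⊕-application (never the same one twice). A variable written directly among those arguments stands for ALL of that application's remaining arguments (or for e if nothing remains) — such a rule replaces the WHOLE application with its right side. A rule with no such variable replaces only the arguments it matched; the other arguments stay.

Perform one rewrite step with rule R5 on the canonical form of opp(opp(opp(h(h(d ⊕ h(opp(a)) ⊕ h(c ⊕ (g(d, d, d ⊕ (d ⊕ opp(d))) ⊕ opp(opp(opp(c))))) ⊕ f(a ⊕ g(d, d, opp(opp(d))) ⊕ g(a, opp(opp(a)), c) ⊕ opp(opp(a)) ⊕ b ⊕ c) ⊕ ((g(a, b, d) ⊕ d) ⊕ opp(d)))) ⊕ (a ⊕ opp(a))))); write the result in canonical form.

Canonical form:  opp(h(h(d ⊕ f(a ⊕ a ⊕ b ⊕ c ⊕ g(a, a, c) ⊕ g(d, d, d)) ⊕ g(a, b, d) ⊕ h(g(d, d, d)) ⊕ h(opp(a)))))
R5 matches:  uses a, b, g(d, d, d);  w := a ⊕ c ⊕ g(a, a, c), x := d
The variable takes the whole remainder — replace the entire application.
Giving:  opp(h(h(d ⊕ f(f(d)) ⊕ g(a, b, d) ⊕ h(g(d, d, d)) ⊕ h(opp(a)))))

Answer: opp(h(h(d ⊕ f(f(d)) ⊕ g(a, b, d) ⊕ h(g(d, d, d)) ⊕ h(opp(a)))))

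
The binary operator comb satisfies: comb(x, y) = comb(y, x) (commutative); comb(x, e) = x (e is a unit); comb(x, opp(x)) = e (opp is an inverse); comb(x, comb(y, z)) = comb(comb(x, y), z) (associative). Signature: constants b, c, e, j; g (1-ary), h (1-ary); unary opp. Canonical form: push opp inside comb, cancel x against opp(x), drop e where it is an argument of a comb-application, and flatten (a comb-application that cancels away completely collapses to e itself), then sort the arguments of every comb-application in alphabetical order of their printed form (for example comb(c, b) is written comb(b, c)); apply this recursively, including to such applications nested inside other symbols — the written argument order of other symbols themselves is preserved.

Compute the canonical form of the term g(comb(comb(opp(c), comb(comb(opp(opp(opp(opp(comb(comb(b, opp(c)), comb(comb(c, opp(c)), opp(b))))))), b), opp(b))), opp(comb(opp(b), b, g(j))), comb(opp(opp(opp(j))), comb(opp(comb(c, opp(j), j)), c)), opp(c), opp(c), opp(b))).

Focus inside:  comb(comb(opp(c), comb(comb(opp(opp(opp(opp(comb(comb(b, opp(c)), comb(comb(c, opp(c)), opp(b))))))), b), opp(b))), opp(comb(opp(b), b, g(j))), comb(opp(opp(opp(j))), comb(opp(comb(c, opp(j), j)), c)), opp(c), opp(c), opp(b))
Push opp inside:  distribute opp over comb and collapse double opp
Collect terms:  comb(opp(c), opp(c), opp(c), opp(c), opp(b), opp(g(j)), opp(j))
Sort arguments:  comb(opp(b), opp(c), opp(c), opp(c), opp(c), opp(g(j)), opp(j))
Rebuild:  g(comb(opp(b), opp(c), opp(c), opp(c), opp(c), opp(g(j)), opp(j)))

Answer: g(comb(opp(b), opp(c), opp(c), opp(c), opp(c), opp(g(j)), opp(j)))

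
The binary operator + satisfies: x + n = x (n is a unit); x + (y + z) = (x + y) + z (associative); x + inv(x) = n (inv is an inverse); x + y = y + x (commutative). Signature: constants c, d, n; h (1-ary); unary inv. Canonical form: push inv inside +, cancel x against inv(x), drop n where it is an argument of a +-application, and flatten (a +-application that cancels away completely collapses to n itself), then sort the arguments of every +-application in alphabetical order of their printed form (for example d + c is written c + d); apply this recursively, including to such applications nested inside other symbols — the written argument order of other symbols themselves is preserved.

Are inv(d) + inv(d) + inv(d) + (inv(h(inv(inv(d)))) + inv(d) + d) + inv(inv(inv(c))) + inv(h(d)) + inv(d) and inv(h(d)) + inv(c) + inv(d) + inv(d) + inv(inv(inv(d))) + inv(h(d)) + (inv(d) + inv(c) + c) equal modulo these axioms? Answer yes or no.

Answer: yes — both canonical forms are inv(c) + inv(d) + inv(d) + inv(d) + inv(d) + inv(h(d)) + inv(h(d))

Derivation:
Left:  inv(d) + inv(d) + inv(d) + (inv(h(inv(inv(d)))) + inv(d) + d) + inv(inv(inv(c))) + inv(h(d)) + inv(d)
  Push inv inside:  distribute inv over + and collapse double inv
  Collect:  inv(d) + inv(d) + inv(d) + inv(d) + inv(h(d)) + inv(h(d)) + inv(c)
  Sort:  inv(c) + inv(d) + inv(d) + inv(d) + inv(d) + inv(h(d)) + inv(h(d))
Right:  inv(h(d)) + inv(c) + inv(d) + inv(d) + inv(inv(inv(d))) + inv(h(d)) + (inv(d) + inv(c) + c)
  Push inv inside:  distribute inv over + and collapse double inv
  Collect terms:  inv(h(d)) + inv(h(d)) + inv(c) + inv(d) + inv(d) + inv(d) + inv(d)
  Order the arguments:  inv(c) + inv(d) + inv(d) + inv(d) + inv(d) + inv(h(d)) + inv(h(d))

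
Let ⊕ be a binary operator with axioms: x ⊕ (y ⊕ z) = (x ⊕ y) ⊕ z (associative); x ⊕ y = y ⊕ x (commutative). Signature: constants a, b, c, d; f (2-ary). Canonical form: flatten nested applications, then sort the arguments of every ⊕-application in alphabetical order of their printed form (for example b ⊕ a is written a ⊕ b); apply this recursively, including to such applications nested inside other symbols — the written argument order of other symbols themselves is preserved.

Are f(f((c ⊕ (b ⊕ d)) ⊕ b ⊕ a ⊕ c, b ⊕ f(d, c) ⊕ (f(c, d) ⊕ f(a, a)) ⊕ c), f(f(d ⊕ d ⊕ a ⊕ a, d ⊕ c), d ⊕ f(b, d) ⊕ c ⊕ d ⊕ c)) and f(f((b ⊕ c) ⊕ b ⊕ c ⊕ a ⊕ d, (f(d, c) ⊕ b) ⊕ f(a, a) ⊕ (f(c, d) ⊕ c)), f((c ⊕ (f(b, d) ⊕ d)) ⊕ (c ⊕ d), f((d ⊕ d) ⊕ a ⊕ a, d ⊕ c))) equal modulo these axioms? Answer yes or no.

Left:  f(f((c ⊕ (b ⊕ d)) ⊕ b ⊕ a ⊕ c, b ⊕ f(d, c) ⊕ (f(c, d) ⊕ f(a, a)) ⊕ c), f(f(d ⊕ d ⊕ a ⊕ a, d ⊕ c), d ⊕ f(b, d) ⊕ c ⊕ d ⊕ c))
  Work inside:  b ⊕ f(d, c) ⊕ (f(c, d) ⊕ f(a, a)) ⊕ c
  Flatten:  b ⊕ f(d, c) ⊕ f(c, d) ⊕ f(a, a) ⊕ c
  Order the arguments:  b ⊕ c ⊕ f(a, a) ⊕ f(c, d) ⊕ f(d, c)
  Rebuild:  f(f(a ⊕ b ⊕ b ⊕ c ⊕ c ⊕ d, b ⊕ c ⊕ f(a, a) ⊕ f(c, d) ⊕ f(d, c)), f(f(a ⊕ a ⊕ d ⊕ d, c ⊕ d), c ⊕ c ⊕ d ⊕ d ⊕ f(b, d)))
Right:  f(f((b ⊕ c) ⊕ b ⊕ c ⊕ a ⊕ d, (f(d, c) ⊕ b) ⊕ f(a, a) ⊕ (f(c, d) ⊕ c)), f((c ⊕ (f(b, d) ⊕ d)) ⊕ (c ⊕ d), f((d ⊕ d) ⊕ a ⊕ a, d ⊕ c)))
  Work inside:  (f(d, c) ⊕ b) ⊕ f(a, a) ⊕ (f(c, d) ⊕ c)
  Flatten:  f(d, c) ⊕ b ⊕ f(a, a) ⊕ f(c, d) ⊕ c
  Sort arguments:  b ⊕ c ⊕ f(a, a) ⊕ f(c, d) ⊕ f(d, c)
  Rebuild:  f(f(a ⊕ b ⊕ b ⊕ c ⊕ c ⊕ d, b ⊕ c ⊕ f(a, a) ⊕ f(c, d) ⊕ f(d, c)), f(c ⊕ c ⊕ d ⊕ d ⊕ f(b, d), f(a ⊕ a ⊕ d ⊕ d, c ⊕ d)))

Answer: no — f(f(a ⊕ b ⊕ b ⊕ c ⊕ c ⊕ d, b ⊕ c ⊕ f(a, a) ⊕ f(c, d) ⊕ f(d, c)), f(f(a ⊕ a ⊕ d ⊕ d, c ⊕ d), c ⊕ c ⊕ d ⊕ d ⊕ f(b, d))) vs f(f(a ⊕ b ⊕ b ⊕ c ⊕ c ⊕ d, b ⊕ c ⊕ f(a, a) ⊕ f(c, d) ⊕ f(d, c)), f(c ⊕ c ⊕ d ⊕ d ⊕ f(b, d), f(a ⊕ a ⊕ d ⊕ d, c ⊕ d)))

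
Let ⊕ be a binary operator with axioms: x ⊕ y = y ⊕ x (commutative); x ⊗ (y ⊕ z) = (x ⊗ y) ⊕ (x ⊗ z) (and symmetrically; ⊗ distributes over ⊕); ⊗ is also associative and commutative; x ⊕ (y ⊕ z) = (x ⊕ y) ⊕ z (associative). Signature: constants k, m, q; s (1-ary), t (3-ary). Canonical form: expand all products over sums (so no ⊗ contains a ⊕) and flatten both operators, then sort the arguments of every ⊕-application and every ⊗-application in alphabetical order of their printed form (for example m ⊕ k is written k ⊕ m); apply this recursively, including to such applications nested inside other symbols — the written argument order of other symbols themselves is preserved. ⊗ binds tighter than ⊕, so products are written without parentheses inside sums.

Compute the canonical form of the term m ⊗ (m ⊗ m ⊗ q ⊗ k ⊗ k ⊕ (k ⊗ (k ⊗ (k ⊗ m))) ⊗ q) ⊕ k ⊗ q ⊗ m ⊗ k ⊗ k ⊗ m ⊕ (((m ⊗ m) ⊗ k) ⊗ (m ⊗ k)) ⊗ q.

Answer: k ⊗ k ⊗ k ⊗ m ⊗ m ⊗ q ⊕ k ⊗ k ⊗ k ⊗ m ⊗ m ⊗ q ⊕ k ⊗ k ⊗ m ⊗ m ⊗ m ⊗ q ⊕ k ⊗ k ⊗ m ⊗ m ⊗ m ⊗ q

Derivation:
Expand:  k ⊗ k ⊗ m ⊗ m ⊗ m ⊗ q ⊕ k ⊗ k ⊗ k ⊗ m ⊗ m ⊗ q ⊕ k ⊗ k ⊗ k ⊗ m ⊗ m ⊗ q ⊕ k ⊗ k ⊗ m ⊗ m ⊗ m ⊗ q
Order the arguments:  k ⊗ k ⊗ k ⊗ m ⊗ m ⊗ q ⊕ k ⊗ k ⊗ k ⊗ m ⊗ m ⊗ q ⊕ k ⊗ k ⊗ m ⊗ m ⊗ m ⊗ q ⊕ k ⊗ k ⊗ m ⊗ m ⊗ m ⊗ q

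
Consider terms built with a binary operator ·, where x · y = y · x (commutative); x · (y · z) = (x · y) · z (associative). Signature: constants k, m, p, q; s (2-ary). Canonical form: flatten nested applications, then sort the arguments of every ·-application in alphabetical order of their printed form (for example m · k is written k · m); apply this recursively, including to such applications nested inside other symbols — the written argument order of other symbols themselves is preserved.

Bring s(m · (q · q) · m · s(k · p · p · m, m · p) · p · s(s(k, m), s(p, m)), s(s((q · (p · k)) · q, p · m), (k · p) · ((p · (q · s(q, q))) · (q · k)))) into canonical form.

Descend into:  m · (q · q) · m · s(k · p · p · m, m · p) · p · s(s(k, m), s(p, m))
Flatten:  m · q · q · m · s(k · p · p · m, m · p) · p · s(s(k, m), s(p, m))
Inside:  s(k · p · p · m, m · p)  →  s(k · m · p · p, m · p)
Sort arguments:  m · m · p · q · q · s(k · m · p · p, m · p) · s(s(k, m), s(p, m))
Put back:  s(m · m · p · q · q · s(k · m · p · p, m · p) · s(s(k, m), s(p, m)), s(s(k · p · q · q, m · p), k · k · p · p · q · q · s(q, q)))

Answer: s(m · m · p · q · q · s(k · m · p · p, m · p) · s(s(k, m), s(p, m)), s(s(k · p · q · q, m · p), k · k · p · p · q · q · s(q, q)))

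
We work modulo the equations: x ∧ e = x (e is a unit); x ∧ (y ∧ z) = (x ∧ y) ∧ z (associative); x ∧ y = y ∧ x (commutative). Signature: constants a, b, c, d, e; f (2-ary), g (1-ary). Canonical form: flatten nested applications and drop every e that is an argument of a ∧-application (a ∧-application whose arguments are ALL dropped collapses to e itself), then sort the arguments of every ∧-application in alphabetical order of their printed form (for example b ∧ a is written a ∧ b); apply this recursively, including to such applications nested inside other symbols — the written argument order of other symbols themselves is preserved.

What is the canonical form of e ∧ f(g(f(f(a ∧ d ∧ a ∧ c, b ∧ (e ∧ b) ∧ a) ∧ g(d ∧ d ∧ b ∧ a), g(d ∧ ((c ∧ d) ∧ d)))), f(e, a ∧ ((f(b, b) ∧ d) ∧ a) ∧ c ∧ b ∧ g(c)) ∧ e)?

Canonicalize subterm:  f(g(f(f(a ∧ d ∧ a ∧ c, b ∧ (e ∧ b) ∧ a) ∧ g(d ∧ d ∧ b ∧ a), g(d ∧ ((c ∧ d) ∧ d)))), f(e, a ∧ ((f(b, b) ∧ d) ∧ a) ∧ c ∧ b ∧ g(c)) ∧ e)  →  f(g(f(f(a ∧ a ∧ c ∧ d, a ∧ b ∧ b) ∧ g(a ∧ b ∧ d ∧ d), g(c ∧ d ∧ d ∧ d))), f(e, a ∧ a ∧ b ∧ c ∧ d ∧ f(b, b) ∧ g(c)))
Unit:  drop e
Sort arguments:  f(g(f(f(a ∧ a ∧ c ∧ d, a ∧ b ∧ b) ∧ g(a ∧ b ∧ d ∧ d), g(c ∧ d ∧ d ∧ d))), f(e, a ∧ a ∧ b ∧ c ∧ d ∧ f(b, b) ∧ g(c)))

Answer: f(g(f(f(a ∧ a ∧ c ∧ d, a ∧ b ∧ b) ∧ g(a ∧ b ∧ d ∧ d), g(c ∧ d ∧ d ∧ d))), f(e, a ∧ a ∧ b ∧ c ∧ d ∧ f(b, b) ∧ g(c)))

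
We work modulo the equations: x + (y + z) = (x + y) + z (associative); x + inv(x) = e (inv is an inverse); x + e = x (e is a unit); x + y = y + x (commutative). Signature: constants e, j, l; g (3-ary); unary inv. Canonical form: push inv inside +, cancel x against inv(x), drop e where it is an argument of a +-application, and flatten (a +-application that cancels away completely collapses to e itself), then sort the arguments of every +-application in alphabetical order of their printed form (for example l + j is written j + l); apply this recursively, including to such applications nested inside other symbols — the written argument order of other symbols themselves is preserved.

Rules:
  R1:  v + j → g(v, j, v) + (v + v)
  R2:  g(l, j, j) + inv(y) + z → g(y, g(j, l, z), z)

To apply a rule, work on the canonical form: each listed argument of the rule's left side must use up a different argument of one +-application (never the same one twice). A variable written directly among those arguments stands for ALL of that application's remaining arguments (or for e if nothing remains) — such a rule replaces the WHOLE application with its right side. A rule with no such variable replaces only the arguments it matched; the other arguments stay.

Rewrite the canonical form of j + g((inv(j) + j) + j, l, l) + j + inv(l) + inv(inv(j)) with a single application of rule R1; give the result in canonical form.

Answer: g(g(j, l, l) + inv(l) + j + j, j, g(j, l, l) + inv(l) + j + j) + g(j, l, l) + g(j, l, l) + inv(l) + inv(l) + j + j + j + j

Derivation:
Canonical form:  g(j, l, l) + inv(l) + j + j + j
Apply R1:  consuming j;  v := g(j, l, l) + inv(l) + j + j
The extension variable absorbs all remaining arguments, so the whole application is rewritten.
New term:  g(g(j, l, l) + inv(l) + j + j, j, g(j, l, l) + inv(l) + j + j) + g(j, l, l) + g(j, l, l) + inv(l) + inv(l) + j + j + j + j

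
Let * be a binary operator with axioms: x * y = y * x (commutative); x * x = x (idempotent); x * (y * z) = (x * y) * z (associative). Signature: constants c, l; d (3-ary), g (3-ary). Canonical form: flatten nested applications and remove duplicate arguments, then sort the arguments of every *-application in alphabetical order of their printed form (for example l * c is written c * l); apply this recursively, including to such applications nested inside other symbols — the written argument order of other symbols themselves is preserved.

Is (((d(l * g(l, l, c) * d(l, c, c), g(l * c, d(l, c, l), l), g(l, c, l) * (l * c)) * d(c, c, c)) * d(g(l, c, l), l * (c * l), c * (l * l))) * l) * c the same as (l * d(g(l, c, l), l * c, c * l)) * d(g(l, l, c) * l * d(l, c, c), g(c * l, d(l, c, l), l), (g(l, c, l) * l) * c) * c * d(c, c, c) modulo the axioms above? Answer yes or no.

Left:  (((d(l * g(l, l, c) * d(l, c, c), g(l * c, d(l, c, l), l), g(l, c, l) * (l * c)) * d(c, c, c)) * d(g(l, c, l), l * (c * l), c * (l * l))) * l) * c
  Merge nested applications:  d(l * g(l, l, c) * d(l, c, c), g(l * c, d(l, c, l), l), g(l, c, l) * (l * c)) * d(c, c, c) * d(g(l, c, l), l * (c * l), c * (l * l)) * l * c
  Simplify inside:  d(l * g(l, l, c) * d(l, c, c), g(l * c, d(l, c, l), l), g(l, c, l) * (l * c))  →  d(d(l, c, c) * g(l, l, c) * l, g(c * l, d(l, c, l), l), c * g(l, c, l) * l)
  Canonicalize subterm:  d(g(l, c, l), l * (c * l), c * (l * l))  →  d(g(l, c, l), c * l, c * l)
  Sort arguments:  c * d(c, c, c) * d(d(l, c, c) * g(l, l, c) * l, g(c * l, d(l, c, l), l), c * g(l, c, l) * l) * d(g(l, c, l), c * l, c * l) * l
Right:  (l * d(g(l, c, l), l * c, c * l)) * d(g(l, l, c) * l * d(l, c, c), g(c * l, d(l, c, l), l), (g(l, c, l) * l) * c) * c * d(c, c, c)
  Flatten:  l * d(g(l, c, l), l * c, c * l) * d(g(l, l, c) * l * d(l, c, c), g(c * l, d(l, c, l), l), (g(l, c, l) * l) * c) * c * d(c, c, c)
  Canonicalize subterm:  d(g(l, c, l), l * c, c * l)  →  d(g(l, c, l), c * l, c * l)
  Canonicalize subterm:  d(g(l, l, c) * l * d(l, c, c), g(c * l, d(l, c, l), l), (g(l, c, l) * l) * c)  →  d(d(l, c, c) * g(l, l, c) * l, g(c * l, d(l, c, l), l), c * g(l, c, l) * l)
  Order the arguments:  c * d(c, c, c) * d(d(l, c, c) * g(l, l, c) * l, g(c * l, d(l, c, l), l), c * g(l, c, l) * l) * d(g(l, c, l), c * l, c * l) * l

Answer: yes — both canonical forms are c * d(c, c, c) * d(d(l, c, c) * g(l, l, c) * l, g(c * l, d(l, c, l), l), c * g(l, c, l) * l) * d(g(l, c, l), c * l, c * l) * l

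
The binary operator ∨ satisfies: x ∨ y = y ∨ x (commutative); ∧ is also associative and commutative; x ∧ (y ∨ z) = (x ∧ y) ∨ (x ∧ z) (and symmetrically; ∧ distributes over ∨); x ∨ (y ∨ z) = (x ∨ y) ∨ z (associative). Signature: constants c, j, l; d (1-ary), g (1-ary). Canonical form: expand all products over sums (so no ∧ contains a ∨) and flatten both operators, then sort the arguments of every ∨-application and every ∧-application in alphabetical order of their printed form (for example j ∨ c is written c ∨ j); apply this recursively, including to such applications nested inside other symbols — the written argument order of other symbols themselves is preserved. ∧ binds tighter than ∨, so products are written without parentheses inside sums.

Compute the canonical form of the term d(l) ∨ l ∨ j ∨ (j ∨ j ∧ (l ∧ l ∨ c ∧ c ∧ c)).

Expand products over sums:  d(l) ∨ l ∨ j ∨ j ∨ j ∧ l ∧ l ∨ c ∧ c ∧ c ∧ j
Order the arguments:  c ∧ c ∧ c ∧ j ∨ d(l) ∨ j ∨ j ∨ j ∧ l ∧ l ∨ l

Answer: c ∧ c ∧ c ∧ j ∨ d(l) ∨ j ∨ j ∨ j ∧ l ∧ l ∨ l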